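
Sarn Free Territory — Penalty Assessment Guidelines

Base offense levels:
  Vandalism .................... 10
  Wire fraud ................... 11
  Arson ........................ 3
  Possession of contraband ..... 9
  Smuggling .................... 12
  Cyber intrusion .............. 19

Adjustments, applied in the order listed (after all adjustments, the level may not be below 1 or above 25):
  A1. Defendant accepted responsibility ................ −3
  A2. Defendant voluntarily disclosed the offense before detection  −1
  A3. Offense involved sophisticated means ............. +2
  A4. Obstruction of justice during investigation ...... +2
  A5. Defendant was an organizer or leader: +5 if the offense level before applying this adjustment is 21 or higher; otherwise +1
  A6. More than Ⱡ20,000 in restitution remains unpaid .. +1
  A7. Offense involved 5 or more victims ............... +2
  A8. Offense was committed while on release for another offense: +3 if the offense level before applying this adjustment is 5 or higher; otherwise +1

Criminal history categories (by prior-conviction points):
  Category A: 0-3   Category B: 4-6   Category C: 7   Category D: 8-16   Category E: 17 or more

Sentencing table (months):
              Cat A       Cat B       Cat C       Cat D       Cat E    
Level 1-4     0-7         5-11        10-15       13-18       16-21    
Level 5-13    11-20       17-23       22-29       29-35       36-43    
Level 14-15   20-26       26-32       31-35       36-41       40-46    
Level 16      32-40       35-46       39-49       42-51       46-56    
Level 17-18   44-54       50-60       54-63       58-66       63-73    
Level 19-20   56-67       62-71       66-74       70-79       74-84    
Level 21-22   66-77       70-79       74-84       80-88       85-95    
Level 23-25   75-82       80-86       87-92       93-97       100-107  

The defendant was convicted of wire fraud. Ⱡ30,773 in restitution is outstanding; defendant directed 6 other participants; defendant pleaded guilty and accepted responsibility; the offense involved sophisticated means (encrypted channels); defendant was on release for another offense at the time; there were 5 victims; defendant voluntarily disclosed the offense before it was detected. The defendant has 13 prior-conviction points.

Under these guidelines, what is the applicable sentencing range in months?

Base offense level for wire fraud: 11.
A1 applies: 11 − 3 = 8.
A2 applies: 8 − 1 = 7.
A3 applies: 7 + 2 = 9.
A5 applies (level before this adjustment is 9 < 21, so +1): 9 + 1 = 10.
A6 applies: 10 + 1 = 11.
A7 applies: 11 + 2 = 13.
A8 applies (level before this adjustment is 13 ≥ 5, so +3): 13 + 3 = 16.
Final offense level: 16.
Criminal history: 13 prior points → Category D (8-16).
Level 16 falls in the 16 band.
Grid: Level 16 × Category D = 42-51 months.

42-51 months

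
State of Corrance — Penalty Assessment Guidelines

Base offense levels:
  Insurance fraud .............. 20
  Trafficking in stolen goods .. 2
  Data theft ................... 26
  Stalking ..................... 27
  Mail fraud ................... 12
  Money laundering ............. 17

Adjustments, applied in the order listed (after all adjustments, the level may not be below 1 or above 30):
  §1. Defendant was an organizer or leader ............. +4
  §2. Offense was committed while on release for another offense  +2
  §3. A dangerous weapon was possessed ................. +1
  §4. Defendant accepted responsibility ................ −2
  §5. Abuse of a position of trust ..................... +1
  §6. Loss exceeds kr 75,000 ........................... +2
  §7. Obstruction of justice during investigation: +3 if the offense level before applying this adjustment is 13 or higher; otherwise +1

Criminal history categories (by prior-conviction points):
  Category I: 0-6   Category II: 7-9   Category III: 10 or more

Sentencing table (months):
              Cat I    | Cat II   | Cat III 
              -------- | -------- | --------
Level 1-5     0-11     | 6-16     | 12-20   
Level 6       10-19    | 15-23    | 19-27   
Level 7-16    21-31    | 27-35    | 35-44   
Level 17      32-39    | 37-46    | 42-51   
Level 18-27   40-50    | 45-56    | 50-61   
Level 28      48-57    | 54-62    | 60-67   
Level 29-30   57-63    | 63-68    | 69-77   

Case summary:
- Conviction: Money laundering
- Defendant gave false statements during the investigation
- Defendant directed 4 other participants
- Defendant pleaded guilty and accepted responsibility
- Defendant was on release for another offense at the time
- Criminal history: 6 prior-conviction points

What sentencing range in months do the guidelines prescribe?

40-50 months

Base offense level for money laundering: 17.
§1 applies: 17 + 4 = 21.
§2 applies: 21 + 2 = 23.
§4 applies: 23 − 2 = 21.
§5 does not apply.
§7 applies (level before this adjustment is 21 ≥ 13, so +3): 21 + 3 = 24.
Final offense level: 24.
Criminal history: 6 prior points → Category I (0-6).
Level 24 falls in the 18-27 band.
Grid: Level 18-27 × Category I = 40-50 months.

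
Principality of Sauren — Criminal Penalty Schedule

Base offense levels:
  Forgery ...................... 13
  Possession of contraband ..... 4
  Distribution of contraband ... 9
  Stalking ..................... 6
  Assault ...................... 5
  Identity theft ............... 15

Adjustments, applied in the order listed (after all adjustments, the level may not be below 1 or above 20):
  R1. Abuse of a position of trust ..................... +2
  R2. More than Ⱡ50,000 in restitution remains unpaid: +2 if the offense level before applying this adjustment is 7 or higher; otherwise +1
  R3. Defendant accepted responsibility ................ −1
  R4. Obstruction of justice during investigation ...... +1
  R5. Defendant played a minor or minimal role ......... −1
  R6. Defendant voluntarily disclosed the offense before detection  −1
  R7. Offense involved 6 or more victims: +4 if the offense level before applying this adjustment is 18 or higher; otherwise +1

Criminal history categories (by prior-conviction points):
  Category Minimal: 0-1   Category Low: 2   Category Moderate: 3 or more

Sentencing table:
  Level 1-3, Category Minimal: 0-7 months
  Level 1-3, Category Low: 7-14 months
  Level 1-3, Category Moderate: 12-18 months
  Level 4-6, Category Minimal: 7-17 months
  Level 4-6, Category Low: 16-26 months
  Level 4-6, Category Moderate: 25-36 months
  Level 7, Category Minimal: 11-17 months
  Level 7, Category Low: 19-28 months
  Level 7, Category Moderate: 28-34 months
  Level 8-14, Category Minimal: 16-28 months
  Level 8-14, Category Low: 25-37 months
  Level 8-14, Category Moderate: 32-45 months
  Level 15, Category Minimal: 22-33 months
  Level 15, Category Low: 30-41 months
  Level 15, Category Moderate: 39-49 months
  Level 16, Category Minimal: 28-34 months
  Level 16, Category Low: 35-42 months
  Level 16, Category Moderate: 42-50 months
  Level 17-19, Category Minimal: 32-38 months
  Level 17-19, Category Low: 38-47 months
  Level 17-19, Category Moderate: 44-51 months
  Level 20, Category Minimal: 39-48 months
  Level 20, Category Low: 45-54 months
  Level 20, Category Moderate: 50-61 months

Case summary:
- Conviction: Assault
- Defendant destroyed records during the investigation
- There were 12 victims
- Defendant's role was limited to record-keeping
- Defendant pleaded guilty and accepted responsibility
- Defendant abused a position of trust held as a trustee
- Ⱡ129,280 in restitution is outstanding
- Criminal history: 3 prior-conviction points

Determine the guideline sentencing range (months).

32-45 months

Base offense level for assault: 5.
R1 applies: 5 + 2 = 7.
R2 applies (level before this adjustment is 7 ≥ 7, so +2): 7 + 2 = 9.
R3 applies: 9 − 1 = 8.
R4 applies: 8 + 1 = 9.
R5 applies: 9 − 1 = 8.
R6 does not apply.
R7 applies (level before this adjustment is 8 < 18, so +1): 8 + 1 = 9.
Final offense level: 9.
Criminal history: 3 prior points → Category Moderate (3+).
Level 9 falls in the 8-14 band.
Grid: Level 8-14 × Category Moderate = 32-45 months.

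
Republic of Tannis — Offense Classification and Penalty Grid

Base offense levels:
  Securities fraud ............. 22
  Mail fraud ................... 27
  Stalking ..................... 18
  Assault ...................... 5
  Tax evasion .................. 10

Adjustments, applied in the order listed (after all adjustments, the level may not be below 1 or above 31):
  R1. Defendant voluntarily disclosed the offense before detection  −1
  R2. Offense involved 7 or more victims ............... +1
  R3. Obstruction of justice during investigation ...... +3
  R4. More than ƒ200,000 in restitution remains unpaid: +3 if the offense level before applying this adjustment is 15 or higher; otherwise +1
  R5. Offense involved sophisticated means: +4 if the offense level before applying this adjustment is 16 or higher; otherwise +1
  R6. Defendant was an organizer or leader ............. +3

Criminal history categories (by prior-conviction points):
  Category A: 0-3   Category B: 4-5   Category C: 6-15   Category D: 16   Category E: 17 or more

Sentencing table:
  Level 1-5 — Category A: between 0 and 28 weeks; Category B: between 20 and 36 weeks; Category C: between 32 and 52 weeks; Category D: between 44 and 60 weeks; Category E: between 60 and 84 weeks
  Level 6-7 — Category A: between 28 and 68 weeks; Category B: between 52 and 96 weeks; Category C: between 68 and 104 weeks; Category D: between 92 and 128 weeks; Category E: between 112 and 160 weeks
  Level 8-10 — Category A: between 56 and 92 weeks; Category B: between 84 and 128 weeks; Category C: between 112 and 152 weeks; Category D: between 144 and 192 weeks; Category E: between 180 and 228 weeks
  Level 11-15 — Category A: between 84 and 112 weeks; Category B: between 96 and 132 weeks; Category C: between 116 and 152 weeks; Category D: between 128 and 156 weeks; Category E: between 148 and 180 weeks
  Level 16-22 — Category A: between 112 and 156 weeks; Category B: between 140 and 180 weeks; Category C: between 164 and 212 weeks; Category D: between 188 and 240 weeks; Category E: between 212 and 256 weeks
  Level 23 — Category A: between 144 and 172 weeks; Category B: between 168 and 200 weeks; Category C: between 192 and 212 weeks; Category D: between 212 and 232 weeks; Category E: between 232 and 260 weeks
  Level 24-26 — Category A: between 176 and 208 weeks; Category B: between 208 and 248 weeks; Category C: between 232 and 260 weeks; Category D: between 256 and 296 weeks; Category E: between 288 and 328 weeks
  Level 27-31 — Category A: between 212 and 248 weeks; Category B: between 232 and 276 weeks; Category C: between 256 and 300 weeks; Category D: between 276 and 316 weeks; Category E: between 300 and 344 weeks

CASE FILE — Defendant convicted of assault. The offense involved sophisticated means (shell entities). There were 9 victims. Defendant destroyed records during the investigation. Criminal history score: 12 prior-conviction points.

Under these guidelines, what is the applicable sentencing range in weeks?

112-152 weeks

Base offense level for assault: 5.
R1 does not apply.
R2 applies: 5 + 1 = 6.
R3 applies: 6 + 3 = 9.
R4 does not apply.
R5 applies (level before this adjustment is 9 < 16, so +1): 9 + 1 = 10.
R6 does not apply.
Final offense level: 10.
Criminal history: 12 prior points → Category C (6-15).
Level 10 falls in the 8-10 band.
Grid: Level 8-10 × Category C = 112-152 weeks.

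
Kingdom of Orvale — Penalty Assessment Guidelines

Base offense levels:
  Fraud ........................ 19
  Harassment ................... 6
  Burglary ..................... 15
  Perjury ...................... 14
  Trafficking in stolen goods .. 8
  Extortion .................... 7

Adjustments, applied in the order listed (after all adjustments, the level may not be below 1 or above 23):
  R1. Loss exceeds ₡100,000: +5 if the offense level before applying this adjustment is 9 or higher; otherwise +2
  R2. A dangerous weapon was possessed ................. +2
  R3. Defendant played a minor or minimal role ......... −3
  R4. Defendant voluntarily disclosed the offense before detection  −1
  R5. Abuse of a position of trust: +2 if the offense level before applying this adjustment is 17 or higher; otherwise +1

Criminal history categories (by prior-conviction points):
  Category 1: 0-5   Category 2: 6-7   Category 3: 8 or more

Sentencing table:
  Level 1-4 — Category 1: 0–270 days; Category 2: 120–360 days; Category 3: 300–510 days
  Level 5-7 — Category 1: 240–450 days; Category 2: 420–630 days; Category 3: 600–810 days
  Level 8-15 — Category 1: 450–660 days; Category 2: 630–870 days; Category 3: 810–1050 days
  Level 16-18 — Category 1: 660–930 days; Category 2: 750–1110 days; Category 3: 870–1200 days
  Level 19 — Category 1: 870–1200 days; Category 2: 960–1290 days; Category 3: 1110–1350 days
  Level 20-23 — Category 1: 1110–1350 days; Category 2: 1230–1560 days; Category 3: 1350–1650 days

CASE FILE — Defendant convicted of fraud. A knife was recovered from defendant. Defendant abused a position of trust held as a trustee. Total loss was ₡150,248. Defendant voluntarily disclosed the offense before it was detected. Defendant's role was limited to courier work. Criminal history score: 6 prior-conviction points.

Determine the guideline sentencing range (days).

1230-1560 days

Base offense level for fraud: 19.
R1 applies (level before this adjustment is 19 ≥ 9, so +5): 19 + 5 = 24.
R2 applies: 24 + 2 = 26.
R3 applies: 26 − 3 = 23.
R4 applies: 23 − 1 = 22.
R5 applies (level before this adjustment is 22 ≥ 17, so +2): 22 + 2 = 24.
Level 24 exceeds the maximum of 23; capped at 23.
Final offense level: 23.
Criminal history: 6 prior points → Category 2 (6-7).
Level 23 falls in the 20-23 band.
Grid: Level 20-23 × Category 2 = 1230-1560 days.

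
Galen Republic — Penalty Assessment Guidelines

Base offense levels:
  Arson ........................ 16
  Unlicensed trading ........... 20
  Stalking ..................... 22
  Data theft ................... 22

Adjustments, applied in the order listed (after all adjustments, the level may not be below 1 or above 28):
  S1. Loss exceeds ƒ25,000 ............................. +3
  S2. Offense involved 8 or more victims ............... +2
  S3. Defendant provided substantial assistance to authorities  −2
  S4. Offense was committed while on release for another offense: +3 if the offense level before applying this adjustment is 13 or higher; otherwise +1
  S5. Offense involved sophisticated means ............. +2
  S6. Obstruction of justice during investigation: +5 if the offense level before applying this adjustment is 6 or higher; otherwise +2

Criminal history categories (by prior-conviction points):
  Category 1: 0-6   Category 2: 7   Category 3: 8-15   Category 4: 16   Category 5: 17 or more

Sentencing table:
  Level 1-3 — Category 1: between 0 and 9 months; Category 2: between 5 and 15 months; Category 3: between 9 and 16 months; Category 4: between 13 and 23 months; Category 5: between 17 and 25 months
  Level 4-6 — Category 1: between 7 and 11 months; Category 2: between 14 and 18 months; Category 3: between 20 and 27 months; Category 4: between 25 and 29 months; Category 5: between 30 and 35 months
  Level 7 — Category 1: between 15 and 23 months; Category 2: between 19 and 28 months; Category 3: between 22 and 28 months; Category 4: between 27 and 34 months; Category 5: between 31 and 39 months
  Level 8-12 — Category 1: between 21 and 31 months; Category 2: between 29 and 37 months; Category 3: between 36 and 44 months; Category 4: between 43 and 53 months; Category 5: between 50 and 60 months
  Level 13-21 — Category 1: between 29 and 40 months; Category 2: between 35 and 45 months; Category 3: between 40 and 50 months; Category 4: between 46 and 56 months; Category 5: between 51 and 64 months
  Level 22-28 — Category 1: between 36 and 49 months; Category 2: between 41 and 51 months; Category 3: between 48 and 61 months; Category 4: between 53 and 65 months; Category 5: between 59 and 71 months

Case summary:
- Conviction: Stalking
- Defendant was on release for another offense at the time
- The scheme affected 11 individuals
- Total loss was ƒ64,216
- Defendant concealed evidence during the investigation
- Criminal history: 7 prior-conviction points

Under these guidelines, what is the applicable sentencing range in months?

41-51 months

Base offense level for stalking: 22.
S1 applies: 22 + 3 = 25.
S2 applies: 25 + 2 = 27.
S3 does not apply.
S4 applies (level before this adjustment is 27 ≥ 13, so +3): 27 + 3 = 30.
S6 applies (level before this adjustment is 30 ≥ 6, so +5): 30 + 5 = 35.
Level 35 exceeds the maximum of 28; capped at 28.
Final offense level: 28.
Criminal history: 7 prior points → Category 2 (7).
Level 28 falls in the 22-28 band.
Grid: Level 22-28 × Category 2 = 41-51 months.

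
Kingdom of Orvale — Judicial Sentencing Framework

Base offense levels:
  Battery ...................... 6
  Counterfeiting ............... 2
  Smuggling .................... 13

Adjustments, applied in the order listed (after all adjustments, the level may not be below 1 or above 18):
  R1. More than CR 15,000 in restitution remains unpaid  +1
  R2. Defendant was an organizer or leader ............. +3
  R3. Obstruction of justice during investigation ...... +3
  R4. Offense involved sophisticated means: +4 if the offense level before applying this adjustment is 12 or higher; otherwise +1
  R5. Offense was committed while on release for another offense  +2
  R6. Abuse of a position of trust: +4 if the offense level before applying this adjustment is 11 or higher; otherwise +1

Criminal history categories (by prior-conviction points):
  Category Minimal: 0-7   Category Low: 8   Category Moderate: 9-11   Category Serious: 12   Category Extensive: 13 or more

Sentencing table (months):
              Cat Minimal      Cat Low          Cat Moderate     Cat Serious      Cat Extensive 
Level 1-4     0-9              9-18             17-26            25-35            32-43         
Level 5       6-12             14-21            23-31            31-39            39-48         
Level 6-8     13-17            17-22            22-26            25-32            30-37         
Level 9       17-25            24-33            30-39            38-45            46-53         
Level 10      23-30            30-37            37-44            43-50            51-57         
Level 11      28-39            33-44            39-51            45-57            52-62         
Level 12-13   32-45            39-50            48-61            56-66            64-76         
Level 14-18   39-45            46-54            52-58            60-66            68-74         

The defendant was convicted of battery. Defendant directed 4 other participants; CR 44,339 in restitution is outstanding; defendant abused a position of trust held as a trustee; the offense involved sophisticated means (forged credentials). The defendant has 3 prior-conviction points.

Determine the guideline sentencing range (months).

Base offense level for battery: 6.
R1 applies: 6 + 1 = 7.
R2 applies: 7 + 3 = 10.
R3 does not apply.
R4 applies (level before this adjustment is 10 < 12, so +1): 10 + 1 = 11.
R6 applies (level before this adjustment is 11 ≥ 11, so +4): 11 + 4 = 15.
Final offense level: 15.
Criminal history: 3 prior points → Category Minimal (0-7).
Level 15 falls in the 14-18 band.
Grid: Level 14-18 × Category Minimal = 39-45 months.

39-45 months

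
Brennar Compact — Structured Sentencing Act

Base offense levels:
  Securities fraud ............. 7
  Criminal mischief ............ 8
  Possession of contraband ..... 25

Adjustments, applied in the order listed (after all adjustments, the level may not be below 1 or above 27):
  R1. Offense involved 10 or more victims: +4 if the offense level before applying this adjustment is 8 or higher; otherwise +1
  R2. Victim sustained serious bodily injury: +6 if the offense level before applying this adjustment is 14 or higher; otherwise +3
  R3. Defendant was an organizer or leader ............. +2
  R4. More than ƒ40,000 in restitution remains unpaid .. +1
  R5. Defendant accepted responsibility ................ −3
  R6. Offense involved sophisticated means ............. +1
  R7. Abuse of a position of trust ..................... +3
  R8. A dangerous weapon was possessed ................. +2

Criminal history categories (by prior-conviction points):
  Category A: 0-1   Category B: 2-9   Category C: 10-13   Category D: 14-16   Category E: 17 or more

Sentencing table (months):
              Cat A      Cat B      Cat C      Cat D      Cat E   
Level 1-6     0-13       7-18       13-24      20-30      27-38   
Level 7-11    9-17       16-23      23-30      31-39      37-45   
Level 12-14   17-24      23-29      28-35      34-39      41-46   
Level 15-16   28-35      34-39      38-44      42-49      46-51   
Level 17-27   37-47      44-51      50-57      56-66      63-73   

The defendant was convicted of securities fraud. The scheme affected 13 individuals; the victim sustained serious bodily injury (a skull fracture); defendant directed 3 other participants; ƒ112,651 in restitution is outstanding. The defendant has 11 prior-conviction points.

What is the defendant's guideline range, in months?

Base offense level for securities fraud: 7.
R1 applies (level before this adjustment is 7 < 8, so +1): 7 + 1 = 8.
R2 applies (level before this adjustment is 8 < 14, so +3): 8 + 3 = 11.
R3 applies: 11 + 2 = 13.
R4 applies: 13 + 1 = 14.
R5 does not apply.
R6 does not apply.
R8 does not apply.
Final offense level: 14.
Criminal history: 11 prior points → Category C (10-13).
Level 14 falls in the 12-14 band.
Grid: Level 12-14 × Category C = 28-35 months.

28-35 months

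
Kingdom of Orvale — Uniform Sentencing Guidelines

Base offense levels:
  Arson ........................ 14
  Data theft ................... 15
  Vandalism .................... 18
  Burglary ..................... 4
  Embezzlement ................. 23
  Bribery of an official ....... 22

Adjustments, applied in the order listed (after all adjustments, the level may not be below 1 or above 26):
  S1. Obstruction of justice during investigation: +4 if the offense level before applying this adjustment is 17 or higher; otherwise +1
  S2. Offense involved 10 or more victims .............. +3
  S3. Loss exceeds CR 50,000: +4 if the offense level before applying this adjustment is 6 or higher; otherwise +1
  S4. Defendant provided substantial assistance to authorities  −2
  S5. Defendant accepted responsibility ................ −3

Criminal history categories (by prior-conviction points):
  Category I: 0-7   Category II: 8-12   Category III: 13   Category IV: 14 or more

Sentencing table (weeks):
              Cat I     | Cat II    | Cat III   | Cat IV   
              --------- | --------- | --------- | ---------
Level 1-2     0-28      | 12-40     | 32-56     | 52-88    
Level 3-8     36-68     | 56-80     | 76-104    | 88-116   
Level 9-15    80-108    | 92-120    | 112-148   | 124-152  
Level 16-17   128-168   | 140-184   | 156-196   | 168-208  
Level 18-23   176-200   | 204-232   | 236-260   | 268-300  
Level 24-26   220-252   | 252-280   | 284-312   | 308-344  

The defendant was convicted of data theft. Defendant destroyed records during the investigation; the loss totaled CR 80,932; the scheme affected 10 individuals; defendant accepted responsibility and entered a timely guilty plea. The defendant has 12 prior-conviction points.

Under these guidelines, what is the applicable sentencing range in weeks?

204-232 weeks

Base offense level for data theft: 15.
S1 applies (level before this adjustment is 15 < 17, so +1): 15 + 1 = 16.
S2 applies: 16 + 3 = 19.
S3 applies (level before this adjustment is 19 ≥ 6, so +4): 19 + 4 = 23.
S4 does not apply.
S5 applies: 23 − 3 = 20.
Final offense level: 20.
Criminal history: 12 prior points → Category II (8-12).
Level 20 falls in the 18-23 band.
Grid: Level 18-23 × Category II = 204-232 weeks.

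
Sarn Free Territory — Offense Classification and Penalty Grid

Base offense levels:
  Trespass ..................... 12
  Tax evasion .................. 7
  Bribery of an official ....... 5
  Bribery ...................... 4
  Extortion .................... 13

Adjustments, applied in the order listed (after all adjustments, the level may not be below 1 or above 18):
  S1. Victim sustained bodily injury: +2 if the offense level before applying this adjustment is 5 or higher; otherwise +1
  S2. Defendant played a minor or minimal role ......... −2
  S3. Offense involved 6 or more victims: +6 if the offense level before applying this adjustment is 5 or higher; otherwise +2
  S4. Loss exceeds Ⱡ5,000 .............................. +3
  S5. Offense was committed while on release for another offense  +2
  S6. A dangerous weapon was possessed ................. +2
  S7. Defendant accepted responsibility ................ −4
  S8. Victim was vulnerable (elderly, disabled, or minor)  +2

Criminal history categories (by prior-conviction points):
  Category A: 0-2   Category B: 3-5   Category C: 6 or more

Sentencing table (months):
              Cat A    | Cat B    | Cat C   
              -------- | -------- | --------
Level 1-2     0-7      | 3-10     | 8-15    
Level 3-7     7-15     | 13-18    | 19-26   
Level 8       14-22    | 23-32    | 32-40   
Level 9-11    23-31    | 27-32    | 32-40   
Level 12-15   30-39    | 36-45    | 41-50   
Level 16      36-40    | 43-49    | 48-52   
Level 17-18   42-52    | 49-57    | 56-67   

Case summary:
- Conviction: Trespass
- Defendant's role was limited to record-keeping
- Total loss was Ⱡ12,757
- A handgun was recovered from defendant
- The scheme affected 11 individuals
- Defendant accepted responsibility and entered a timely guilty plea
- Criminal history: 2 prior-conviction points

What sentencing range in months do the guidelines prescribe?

42-52 months

Base offense level for trespass: 12.
S1 does not apply.
S2 applies: 12 − 2 = 10.
S3 applies (level before this adjustment is 10 ≥ 5, so +6): 10 + 6 = 16.
S4 applies: 16 + 3 = 19.
S5 does not apply.
S6 applies: 19 + 2 = 21.
S7 applies: 21 − 4 = 17.
S8 does not apply.
Final offense level: 17.
Criminal history: 2 prior points → Category A (0-2).
Level 17 falls in the 17-18 band.
Grid: Level 17-18 × Category A = 42-52 months.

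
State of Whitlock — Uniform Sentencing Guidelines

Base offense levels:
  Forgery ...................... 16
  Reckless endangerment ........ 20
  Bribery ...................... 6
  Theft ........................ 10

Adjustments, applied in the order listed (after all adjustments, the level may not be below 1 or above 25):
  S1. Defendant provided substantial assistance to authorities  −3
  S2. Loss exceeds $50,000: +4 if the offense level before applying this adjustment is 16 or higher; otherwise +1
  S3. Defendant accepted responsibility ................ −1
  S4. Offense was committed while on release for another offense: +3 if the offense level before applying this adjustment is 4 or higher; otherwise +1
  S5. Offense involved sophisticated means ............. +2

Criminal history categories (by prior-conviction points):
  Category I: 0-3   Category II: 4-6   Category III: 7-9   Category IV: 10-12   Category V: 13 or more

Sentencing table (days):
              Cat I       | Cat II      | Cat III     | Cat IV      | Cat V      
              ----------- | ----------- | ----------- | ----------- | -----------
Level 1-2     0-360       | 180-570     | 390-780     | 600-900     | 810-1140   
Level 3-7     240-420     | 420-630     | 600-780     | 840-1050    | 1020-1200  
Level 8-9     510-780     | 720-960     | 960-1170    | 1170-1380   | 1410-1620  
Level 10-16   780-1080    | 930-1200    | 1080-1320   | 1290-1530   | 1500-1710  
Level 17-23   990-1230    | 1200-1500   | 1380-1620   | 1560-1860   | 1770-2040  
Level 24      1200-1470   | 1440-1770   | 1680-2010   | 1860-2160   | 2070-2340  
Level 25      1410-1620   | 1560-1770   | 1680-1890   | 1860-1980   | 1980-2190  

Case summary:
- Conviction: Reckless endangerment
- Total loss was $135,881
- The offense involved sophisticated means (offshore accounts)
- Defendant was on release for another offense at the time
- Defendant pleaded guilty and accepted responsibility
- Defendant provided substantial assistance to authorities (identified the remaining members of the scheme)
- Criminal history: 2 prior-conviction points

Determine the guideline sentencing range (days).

Base offense level for reckless endangerment: 20.
S1 applies: 20 − 3 = 17.
S2 applies (level before this adjustment is 17 ≥ 16, so +4): 17 + 4 = 21.
S3 applies: 21 − 1 = 20.
S4 applies (level before this adjustment is 20 ≥ 4, so +3): 20 + 3 = 23.
S5 applies: 23 + 2 = 25.
Final offense level: 25.
Criminal history: 2 prior points → Category I (0-3).
Level 25 falls in the 25 band.
Grid: Level 25 × Category I = 1410-1620 days.

1410-1620 days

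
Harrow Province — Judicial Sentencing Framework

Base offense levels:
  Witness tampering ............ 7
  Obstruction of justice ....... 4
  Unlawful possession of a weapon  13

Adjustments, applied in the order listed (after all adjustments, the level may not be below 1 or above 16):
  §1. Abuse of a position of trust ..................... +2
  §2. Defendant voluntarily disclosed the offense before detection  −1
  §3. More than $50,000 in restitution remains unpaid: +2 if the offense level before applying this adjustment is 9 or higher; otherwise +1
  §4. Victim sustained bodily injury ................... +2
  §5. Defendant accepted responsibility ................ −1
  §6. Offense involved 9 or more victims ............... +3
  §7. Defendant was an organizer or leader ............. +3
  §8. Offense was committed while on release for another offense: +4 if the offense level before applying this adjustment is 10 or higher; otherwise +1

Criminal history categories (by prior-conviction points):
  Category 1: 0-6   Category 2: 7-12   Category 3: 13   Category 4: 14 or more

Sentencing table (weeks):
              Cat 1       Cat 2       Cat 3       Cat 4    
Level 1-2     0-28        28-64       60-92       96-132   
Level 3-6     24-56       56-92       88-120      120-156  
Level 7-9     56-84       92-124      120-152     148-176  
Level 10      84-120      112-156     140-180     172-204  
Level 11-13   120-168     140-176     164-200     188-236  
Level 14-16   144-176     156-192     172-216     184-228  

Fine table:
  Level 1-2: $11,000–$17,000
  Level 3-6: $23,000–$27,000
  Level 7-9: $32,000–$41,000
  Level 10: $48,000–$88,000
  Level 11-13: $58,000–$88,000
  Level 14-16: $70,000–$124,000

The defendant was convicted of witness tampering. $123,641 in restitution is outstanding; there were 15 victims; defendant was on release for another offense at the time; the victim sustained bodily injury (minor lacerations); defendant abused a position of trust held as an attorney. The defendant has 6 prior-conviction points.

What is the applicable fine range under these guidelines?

$70,000–$124,000

Base offense level for witness tampering: 7.
§1 applies: 7 + 2 = 9.
§3 applies (level before this adjustment is 9 ≥ 9, so +2): 9 + 2 = 11.
§4 applies: 11 + 2 = 13.
§6 applies: 13 + 3 = 16.
§7 does not apply.
§8 applies (level before this adjustment is 16 ≥ 10, so +4): 16 + 4 = 20.
Level 20 exceeds the maximum of 16; capped at 16.
Final offense level: 16.
Level 16 falls in the 14-16 band.
Fine table: Level 14-16 → $70,000–$124,000.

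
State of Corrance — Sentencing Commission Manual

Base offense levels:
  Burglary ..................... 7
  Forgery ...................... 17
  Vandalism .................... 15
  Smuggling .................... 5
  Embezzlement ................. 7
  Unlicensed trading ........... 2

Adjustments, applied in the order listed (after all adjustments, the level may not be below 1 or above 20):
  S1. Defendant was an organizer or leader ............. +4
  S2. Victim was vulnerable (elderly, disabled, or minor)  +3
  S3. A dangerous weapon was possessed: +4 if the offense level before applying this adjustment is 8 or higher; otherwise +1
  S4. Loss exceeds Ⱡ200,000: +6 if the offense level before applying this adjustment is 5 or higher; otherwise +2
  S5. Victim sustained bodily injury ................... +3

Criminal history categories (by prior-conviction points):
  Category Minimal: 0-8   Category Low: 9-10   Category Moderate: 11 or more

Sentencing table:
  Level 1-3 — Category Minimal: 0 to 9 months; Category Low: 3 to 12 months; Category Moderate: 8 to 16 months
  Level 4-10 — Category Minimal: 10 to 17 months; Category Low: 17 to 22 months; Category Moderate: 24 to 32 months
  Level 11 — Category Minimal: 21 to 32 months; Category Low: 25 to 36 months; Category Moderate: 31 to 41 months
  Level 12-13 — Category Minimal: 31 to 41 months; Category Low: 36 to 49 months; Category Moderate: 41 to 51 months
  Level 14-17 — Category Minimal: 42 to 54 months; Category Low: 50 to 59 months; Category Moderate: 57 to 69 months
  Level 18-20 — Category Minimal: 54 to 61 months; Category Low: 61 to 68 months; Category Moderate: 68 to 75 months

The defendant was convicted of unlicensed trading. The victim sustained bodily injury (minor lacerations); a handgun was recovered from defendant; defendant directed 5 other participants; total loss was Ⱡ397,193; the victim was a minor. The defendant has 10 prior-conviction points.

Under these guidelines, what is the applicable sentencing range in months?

61-68 months

Base offense level for unlicensed trading: 2.
S1 applies: 2 + 4 = 6.
S2 applies: 6 + 3 = 9.
S3 applies (level before this adjustment is 9 ≥ 8, so +4): 9 + 4 = 13.
S4 applies (level before this adjustment is 13 ≥ 5, so +6): 13 + 6 = 19.
S5 applies: 19 + 3 = 22.
Level 22 exceeds the maximum of 20; capped at 20.
Final offense level: 20.
Criminal history: 10 prior points → Category Low (9-10).
Level 20 falls in the 18-20 band.
Grid: Level 18-20 × Category Low = 61-68 months.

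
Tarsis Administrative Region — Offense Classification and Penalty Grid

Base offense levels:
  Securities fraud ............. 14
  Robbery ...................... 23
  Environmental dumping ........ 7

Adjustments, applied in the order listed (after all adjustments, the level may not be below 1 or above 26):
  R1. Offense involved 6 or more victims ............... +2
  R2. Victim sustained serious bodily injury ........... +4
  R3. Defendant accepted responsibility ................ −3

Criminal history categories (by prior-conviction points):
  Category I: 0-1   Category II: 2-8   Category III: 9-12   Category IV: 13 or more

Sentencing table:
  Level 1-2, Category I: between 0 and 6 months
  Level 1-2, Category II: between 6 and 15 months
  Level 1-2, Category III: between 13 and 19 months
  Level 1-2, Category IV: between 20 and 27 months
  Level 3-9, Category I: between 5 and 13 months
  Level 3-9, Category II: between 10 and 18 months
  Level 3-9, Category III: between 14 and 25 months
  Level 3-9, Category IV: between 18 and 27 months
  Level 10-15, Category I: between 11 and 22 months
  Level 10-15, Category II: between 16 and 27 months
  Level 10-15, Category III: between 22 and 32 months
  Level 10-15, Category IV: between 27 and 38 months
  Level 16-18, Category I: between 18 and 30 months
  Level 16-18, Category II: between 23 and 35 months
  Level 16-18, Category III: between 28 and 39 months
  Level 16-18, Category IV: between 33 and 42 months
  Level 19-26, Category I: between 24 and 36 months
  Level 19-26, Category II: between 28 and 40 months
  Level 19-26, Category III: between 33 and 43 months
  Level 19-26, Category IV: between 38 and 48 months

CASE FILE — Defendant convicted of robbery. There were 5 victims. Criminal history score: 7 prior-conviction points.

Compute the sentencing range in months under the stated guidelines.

Base offense level for robbery: 23.
Final offense level: 23.
Criminal history: 7 prior points → Category II (2-8).
Level 23 falls in the 19-26 band.
Grid: Level 19-26 × Category II = 28-40 months.

28-40 months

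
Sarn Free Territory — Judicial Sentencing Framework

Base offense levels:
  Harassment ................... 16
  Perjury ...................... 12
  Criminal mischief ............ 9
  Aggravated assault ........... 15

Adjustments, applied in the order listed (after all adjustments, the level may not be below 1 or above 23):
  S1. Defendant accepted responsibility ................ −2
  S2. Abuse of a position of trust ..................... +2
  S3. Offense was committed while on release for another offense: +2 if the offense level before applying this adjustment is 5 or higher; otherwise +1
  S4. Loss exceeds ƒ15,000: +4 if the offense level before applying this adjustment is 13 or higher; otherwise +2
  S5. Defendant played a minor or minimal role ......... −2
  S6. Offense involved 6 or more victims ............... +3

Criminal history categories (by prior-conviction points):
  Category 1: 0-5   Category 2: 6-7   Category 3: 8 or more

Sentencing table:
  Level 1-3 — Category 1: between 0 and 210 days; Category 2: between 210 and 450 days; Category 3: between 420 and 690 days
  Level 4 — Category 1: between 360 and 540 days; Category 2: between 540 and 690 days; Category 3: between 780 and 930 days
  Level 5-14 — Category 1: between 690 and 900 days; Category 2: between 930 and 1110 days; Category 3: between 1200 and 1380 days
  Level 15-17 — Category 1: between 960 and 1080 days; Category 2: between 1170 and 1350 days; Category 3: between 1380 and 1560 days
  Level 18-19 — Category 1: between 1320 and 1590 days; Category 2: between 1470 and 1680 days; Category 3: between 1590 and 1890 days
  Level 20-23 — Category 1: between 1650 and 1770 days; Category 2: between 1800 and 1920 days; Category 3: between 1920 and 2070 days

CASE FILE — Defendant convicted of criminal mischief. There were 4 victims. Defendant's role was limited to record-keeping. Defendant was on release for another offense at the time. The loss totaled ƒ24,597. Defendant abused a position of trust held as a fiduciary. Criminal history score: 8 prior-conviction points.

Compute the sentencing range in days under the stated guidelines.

Base offense level for criminal mischief: 9.
S2 applies: 9 + 2 = 11.
S3 applies (level before this adjustment is 11 ≥ 5, so +2): 11 + 2 = 13.
S4 applies (level before this adjustment is 13 ≥ 13, so +4): 13 + 4 = 17.
S5 applies: 17 − 2 = 15.
S6 does not apply.
Final offense level: 15.
Criminal history: 8 prior points → Category 3 (8+).
Level 15 falls in the 15-17 band.
Grid: Level 15-17 × Category 3 = 1380-1560 days.

1380-1560 days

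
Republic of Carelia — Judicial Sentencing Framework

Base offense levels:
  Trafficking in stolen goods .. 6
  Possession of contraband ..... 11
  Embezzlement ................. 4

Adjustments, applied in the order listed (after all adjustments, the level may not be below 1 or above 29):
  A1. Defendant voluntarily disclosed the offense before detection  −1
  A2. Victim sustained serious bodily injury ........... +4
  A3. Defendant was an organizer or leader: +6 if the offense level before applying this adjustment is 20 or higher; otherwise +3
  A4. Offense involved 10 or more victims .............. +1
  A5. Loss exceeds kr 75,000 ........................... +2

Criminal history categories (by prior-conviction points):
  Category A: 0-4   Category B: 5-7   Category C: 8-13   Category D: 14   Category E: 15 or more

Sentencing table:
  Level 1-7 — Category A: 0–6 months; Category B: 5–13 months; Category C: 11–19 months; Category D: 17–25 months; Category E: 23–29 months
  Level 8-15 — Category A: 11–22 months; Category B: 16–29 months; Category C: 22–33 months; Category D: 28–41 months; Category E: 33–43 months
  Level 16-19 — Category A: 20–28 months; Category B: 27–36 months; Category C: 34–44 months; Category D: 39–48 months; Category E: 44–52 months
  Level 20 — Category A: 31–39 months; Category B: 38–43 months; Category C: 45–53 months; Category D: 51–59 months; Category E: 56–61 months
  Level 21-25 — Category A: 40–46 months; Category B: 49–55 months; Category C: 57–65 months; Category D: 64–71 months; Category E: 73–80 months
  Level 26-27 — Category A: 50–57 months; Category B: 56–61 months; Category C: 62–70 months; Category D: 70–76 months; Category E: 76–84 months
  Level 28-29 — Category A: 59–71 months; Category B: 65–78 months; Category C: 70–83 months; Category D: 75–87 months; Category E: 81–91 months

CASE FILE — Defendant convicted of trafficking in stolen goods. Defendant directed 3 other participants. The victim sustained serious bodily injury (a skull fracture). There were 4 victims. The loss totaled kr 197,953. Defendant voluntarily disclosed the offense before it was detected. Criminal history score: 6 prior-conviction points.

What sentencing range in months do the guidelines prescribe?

Base offense level for trafficking in stolen goods: 6.
A1 applies: 6 − 1 = 5.
A2 applies: 5 + 4 = 9.
A3 applies (level before this adjustment is 9 < 20, so +3): 9 + 3 = 12.
A4 does not apply.
A5 applies: 12 + 2 = 14.
Final offense level: 14.
Criminal history: 6 prior points → Category B (5-7).
Level 14 falls in the 8-15 band.
Grid: Level 8-15 × Category B = 16-29 months.

16-29 months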